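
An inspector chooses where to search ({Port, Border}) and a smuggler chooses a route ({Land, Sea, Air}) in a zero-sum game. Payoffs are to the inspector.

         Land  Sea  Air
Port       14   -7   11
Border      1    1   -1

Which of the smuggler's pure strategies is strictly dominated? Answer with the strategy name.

Land

Air holds the inspector's payoff strictly below Land in every row: 11 < 14, -1 < 1.
So Land is strictly dominated for the smuggler.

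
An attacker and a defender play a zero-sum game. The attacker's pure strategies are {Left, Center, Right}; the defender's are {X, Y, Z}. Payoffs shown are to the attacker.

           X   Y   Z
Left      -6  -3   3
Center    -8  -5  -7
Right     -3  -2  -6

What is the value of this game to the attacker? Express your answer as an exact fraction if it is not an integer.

-15/4

Row minima: Left → -6, Center → -8, Right → -6; maximin = -6.
Column maxima: X → -3, Y → -2, Z → 3; minimax = -3.
-6 ≠ -3, so there is no saddle point; optimal play is mixed.
Center is strictly dominated by Left, so the attacker never plays it.
Y is strictly dominated by X (it gives the attacker strictly more in every row), so the defender never plays it.
On the remaining 2×2 (Left, Right vs X, Z):
Let the attacker play Left with probability p. Expected payoff against X: (-6)p + (-3)(1−p) = −3p − 3; against Z: 3p + (-6)(1−p) = 9p − 6.
Setting these equal: −3p − 3 = 9p − 6 ⇒ −12p = -3 ⇒ p = 1/4, and the value is (-3)·(1/4) − 3 = -15/4.
For the defender: with q = P(X), equating Left's and Right's payoffs gives −9q + 3 = 3q − 6 ⇒ q = 3/4.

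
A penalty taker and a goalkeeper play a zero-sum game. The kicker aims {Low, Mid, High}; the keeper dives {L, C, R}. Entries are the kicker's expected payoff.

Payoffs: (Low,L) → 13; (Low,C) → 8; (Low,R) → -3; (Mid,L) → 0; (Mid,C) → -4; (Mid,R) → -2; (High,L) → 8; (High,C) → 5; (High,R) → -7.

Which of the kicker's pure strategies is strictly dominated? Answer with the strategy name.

Low gives a strictly higher payoff than High against every column: 13 > 8, 8 > 5, -3 > -7.
So High is strictly dominated and the kicker never plays it.

High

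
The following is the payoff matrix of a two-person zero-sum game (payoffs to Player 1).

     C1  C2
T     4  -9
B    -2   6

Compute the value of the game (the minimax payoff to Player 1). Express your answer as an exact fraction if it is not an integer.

2/7

Row minima: T → -9, B → -2; maximin = -2.
Column maxima: C1 → 4, C2 → 6; minimax = 4.
-2 ≠ 4, so there is no saddle point; optimal play is mixed.
Let Player 1 play T with probability p. Expected payoff against C1: 4p + (-2)(1−p) = 6p − 2; against C2: (-9)p + 6(1−p) = −15p + 6.
Setting these equal: 6p − 2 = −15p + 6 ⇒ 21p = 8 ⇒ p = 8/21, and the value is (6)·(8/21) − 2 = 2/7.
For Player 2: with q = P(C1), equating T's and B's payoffs gives 13q − 9 = −8q + 6 ⇒ q = 5/7.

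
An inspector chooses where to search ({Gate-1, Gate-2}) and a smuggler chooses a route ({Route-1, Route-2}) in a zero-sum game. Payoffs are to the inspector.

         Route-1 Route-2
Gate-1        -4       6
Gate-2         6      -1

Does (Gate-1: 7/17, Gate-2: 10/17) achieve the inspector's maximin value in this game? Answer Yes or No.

Against Route-1 this mix gives (7/17)·(-4) + (10/17)·6 = 32/17.
Against Route-2 this mix gives (7/17)·6 + (10/17)·(-1) = 32/17.
All of the smuggler's active replies (Route-1, Route-2) yield 32/17, and no column does worse for the inspector. The mix makes the smuggler indifferent and guarantees 32/17, so it is optimal.

Yes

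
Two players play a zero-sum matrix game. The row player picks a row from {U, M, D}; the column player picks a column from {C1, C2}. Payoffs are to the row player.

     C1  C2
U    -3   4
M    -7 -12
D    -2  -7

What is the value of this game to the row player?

Row minima: U → -3, M → -12, D → -7; maximin = -3.
Column maxima: C1 → -2, C2 → 4; minimax = -2.
-3 ≠ -2, so there is no saddle point; optimal play is mixed.
M is strictly dominated by U, so the row player never plays it.
On the remaining 2×2 (U, D vs C1, C2):
Let the row player play U with probability p. Expected payoff against C1: (-3)p + (-2)(1−p) = −p − 2; against C2: 4p + (-7)(1−p) = 11p − 7.
Setting these equal: −p − 2 = 11p − 7 ⇒ −12p = -5 ⇒ p = 5/12, and the value is (-1)·(5/12) − 2 = -29/12.
For the column player: with q = P(C1), equating U's and D's payoffs gives −7q + 4 = 5q − 7 ⇒ q = 11/12.

-29/12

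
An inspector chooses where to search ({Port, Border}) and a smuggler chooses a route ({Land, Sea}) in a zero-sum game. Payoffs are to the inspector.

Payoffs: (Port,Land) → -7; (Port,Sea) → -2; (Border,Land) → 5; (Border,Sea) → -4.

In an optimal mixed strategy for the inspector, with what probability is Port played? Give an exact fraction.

9/14

Row minima: Port → -7, Border → -4; maximin = -4.
Column maxima: Land → 5, Sea → -2; minimax = -2.
-4 ≠ -2, so there is no saddle point; optimal play is mixed.
Let the inspector play Port with probability p. Expected payoff against Land: (-7)p + 5(1−p) = −12p + 5; against Sea: (-2)p + (-4)(1−p) = 2p − 4.
Setting these equal: −12p + 5 = 2p − 4 ⇒ −14p = -9 ⇒ p = 9/14, and the value is (-12)·(9/14) + 5 = -19/7.
For the smuggler: with q = P(Land), equating Port's and Border's payoffs gives −5q − 2 = 9q − 4 ⇒ q = 1/7.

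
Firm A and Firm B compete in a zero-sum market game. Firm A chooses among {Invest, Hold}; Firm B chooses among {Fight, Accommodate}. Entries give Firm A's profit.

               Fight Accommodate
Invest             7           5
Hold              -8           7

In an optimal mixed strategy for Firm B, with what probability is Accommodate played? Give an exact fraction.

15/17

Row minima: Invest → 5, Hold → -8; maximin = 5.
Column maxima: Fight → 7, Accommodate → 7; minimax = 7.
5 ≠ 7, so there is no saddle point; optimal play is mixed.
Let Firm A play Invest with probability p. Expected payoff against Fight: 7p + (-8)(1−p) = 15p − 8; against Accommodate: 5p + 7(1−p) = −2p + 7.
Setting these equal: 15p − 8 = −2p + 7 ⇒ 17p = 15 ⇒ p = 15/17, and the value is (15)·(15/17) − 8 = 89/17.
For Firm B: with q = P(Fight), equating Invest's and Hold's payoffs gives 2q + 5 = −15q + 7 ⇒ q = 2/17.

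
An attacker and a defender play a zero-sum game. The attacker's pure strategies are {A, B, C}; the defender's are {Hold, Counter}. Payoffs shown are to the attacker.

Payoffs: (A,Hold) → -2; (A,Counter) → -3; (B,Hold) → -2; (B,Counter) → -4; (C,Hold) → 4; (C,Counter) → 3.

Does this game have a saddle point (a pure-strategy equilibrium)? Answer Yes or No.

Row minima: A → -3, B → -4, C → 3; maximin = 3.
Column maxima: Hold → 4, Counter → 3; minimax = 3.
maximin = minimax = 3, so a saddle point exists.

Yes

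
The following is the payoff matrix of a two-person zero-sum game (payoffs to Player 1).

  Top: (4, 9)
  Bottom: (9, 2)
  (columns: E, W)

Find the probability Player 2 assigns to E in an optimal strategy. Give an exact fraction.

7/12

Row minima: Top → 4, Bottom → 2; maximin = 4.
Column maxima: E → 9, W → 9; minimax = 9.
4 ≠ 9, so there is no saddle point; optimal play is mixed.
Let Player 1 play Top with probability p. Expected payoff against E: 4p + 9(1−p) = −5p + 9; against W: 9p + 2(1−p) = 7p + 2.
Setting these equal: −5p + 9 = 7p + 2 ⇒ −12p = -7 ⇒ p = 7/12, and the value is (-5)·(7/12) + 9 = 73/12.
For Player 2: with q = P(E), equating Top's and Bottom's payoffs gives −5q + 9 = 7q + 2 ⇒ q = 7/12.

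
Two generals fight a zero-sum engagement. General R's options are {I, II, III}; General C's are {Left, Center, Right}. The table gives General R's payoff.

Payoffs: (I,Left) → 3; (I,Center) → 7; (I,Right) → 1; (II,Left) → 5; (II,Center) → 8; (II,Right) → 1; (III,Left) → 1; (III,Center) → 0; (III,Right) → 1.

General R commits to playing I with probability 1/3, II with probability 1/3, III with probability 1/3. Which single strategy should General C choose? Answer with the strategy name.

Right

If General C plays Left, General R's expected payoff is (1/3)·3 + (1/3)·5 + (1/3)·1 = 3.
If General C plays Center, General R's expected payoff is (1/3)·7 + (1/3)·8 + (1/3)·0 = 5.
If General C plays Right, General R's expected payoff is (1/3)·1 + (1/3)·1 + (1/3)·1 = 1.
General C minimizes General R's payoff; the smallest is 1, so the best response is Right.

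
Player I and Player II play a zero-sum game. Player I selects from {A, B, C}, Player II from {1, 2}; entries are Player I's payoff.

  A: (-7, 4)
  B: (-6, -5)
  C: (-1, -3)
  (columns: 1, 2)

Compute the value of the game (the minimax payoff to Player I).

-25/13

Row minima: A → -7, B → -6, C → -3; maximin = -3.
Column maxima: 1 → -1, 2 → 4; minimax = -1.
-3 ≠ -1, so there is no saddle point; optimal play is mixed.
B is strictly dominated by C, so Player I never plays it.
On the remaining 2×2 (A, C vs 1, 2):
Let Player I play A with probability p. Expected payoff against 1: (-7)p + (-1)(1−p) = −6p − 1; against 2: 4p + (-3)(1−p) = 7p − 3.
Setting these equal: −6p − 1 = 7p − 3 ⇒ −13p = -2 ⇒ p = 2/13, and the value is (-6)·(2/13) − 1 = -25/13.
For Player II: with q = P(1), equating A's and C's payoffs gives −11q + 4 = 2q − 3 ⇒ q = 7/13.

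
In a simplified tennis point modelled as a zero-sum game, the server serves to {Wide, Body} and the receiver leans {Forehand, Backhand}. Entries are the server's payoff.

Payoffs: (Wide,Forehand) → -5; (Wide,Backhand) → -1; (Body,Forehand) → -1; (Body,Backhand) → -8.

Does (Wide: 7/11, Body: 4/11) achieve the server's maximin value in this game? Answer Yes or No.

Yes

Against Forehand this mix gives (7/11)·(-5) + (4/11)·(-1) = -39/11.
Against Backhand this mix gives (7/11)·(-1) + (4/11)·(-8) = -39/11.
All of the receiver's active replies (Forehand, Backhand) yield -39/11, and no column does worse for the server. The mix makes the receiver indifferent and guarantees -39/11, so it is optimal.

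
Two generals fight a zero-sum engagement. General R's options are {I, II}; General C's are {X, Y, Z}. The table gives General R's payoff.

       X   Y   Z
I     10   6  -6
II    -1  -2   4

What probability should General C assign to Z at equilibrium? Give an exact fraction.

4/9

Row minima: I → -6, II → -2; maximin = -2.
Column maxima: X → 10, Y → 6, Z → 4; minimax = 4.
-2 ≠ 4, so there is no saddle point; optimal play is mixed.
X is strictly dominated by Y (it gives General R strictly more in every row), so General C never plays it.
On the remaining 2×2 (I, II vs Y, Z):
Let General R play I with probability p. Expected payoff against Y: 6p + (-2)(1−p) = 8p − 2; against Z: (-6)p + 4(1−p) = −10p + 4.
Setting these equal: 8p − 2 = −10p + 4 ⇒ 18p = 6 ⇒ p = 1/3, and the value is (8)·(1/3) − 2 = 2/3.
For General C: with q = P(Y), equating I's and II's payoffs gives 12q − 6 = −6q + 4 ⇒ q = 5/9.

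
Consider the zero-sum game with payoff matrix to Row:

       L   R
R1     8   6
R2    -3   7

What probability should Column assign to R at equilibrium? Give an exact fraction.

11/12

Row minima: R1 → 6, R2 → -3; maximin = 6.
Column maxima: L → 8, R → 7; minimax = 7.
6 ≠ 7, so there is no saddle point; optimal play is mixed.
Let Row play R1 with probability p. Expected payoff against L: 8p + (-3)(1−p) = 11p − 3; against R: 6p + 7(1−p) = −p + 7.
Setting these equal: 11p − 3 = −p + 7 ⇒ 12p = 10 ⇒ p = 5/6, and the value is (11)·(5/6) − 3 = 37/6.
For Column: with q = P(L), equating R1's and R2's payoffs gives 2q + 6 = −10q + 7 ⇒ q = 1/12.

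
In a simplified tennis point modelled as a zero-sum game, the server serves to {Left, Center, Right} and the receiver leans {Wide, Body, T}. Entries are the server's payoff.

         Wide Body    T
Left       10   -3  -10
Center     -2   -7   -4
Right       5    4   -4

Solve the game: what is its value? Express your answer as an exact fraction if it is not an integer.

-4

Row minima: Left → -10, Center → -7, Right → -4; maximin = -4.
Column maxima: Wide → 10, Body → 4, T → -4; minimax = -4.
Since maximin = minimax = -4, there is a saddle point and the value is -4.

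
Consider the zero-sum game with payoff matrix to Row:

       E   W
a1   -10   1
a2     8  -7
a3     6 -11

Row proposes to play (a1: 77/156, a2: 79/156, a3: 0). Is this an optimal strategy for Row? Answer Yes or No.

No

Against E this mix gives (77/156)·(-10) + (79/156)·8 = -23/26.
Against W this mix gives (77/156)·1 + (79/156)·(-7) = -119/39.
Column will play W, holding Row to -119/39. Shifting weight toward the row that does better against W would raise this floor (the equalizing mix achieves -31/13 against both W and E), so the proposed strategy is not optimal.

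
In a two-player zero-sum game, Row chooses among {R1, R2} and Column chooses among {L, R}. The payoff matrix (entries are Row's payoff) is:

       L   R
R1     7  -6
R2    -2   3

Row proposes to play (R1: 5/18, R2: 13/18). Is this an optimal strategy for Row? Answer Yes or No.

Yes

Against L this mix gives (5/18)·7 + (13/18)·(-2) = 1/2.
Against R this mix gives (5/18)·(-6) + (13/18)·3 = 1/2.
All of Column's active replies (L, R) yield 1/2, and no column does worse for Row. The mix makes Column indifferent and guarantees 1/2, so it is optimal.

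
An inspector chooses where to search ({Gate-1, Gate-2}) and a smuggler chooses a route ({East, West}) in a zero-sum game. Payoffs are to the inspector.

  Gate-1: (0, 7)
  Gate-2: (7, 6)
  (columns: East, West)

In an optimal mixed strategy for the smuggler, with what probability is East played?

1/8

Row minima: Gate-1 → 0, Gate-2 → 6; maximin = 6.
Column maxima: East → 7, West → 7; minimax = 7.
6 ≠ 7, so there is no saddle point; optimal play is mixed.
Let the inspector play Gate-1 with probability p. Expected payoff against East: 0p + 7(1−p) = −7p + 7; against West: 7p + 6(1−p) = p + 6.
Setting these equal: −7p + 7 = p + 6 ⇒ −8p = -1 ⇒ p = 1/8, and the value is (-7)·(1/8) + 7 = 49/8.
For the smuggler: with q = P(East), equating Gate-1's and Gate-2's payoffs gives −7q + 7 = q + 6 ⇒ q = 1/8.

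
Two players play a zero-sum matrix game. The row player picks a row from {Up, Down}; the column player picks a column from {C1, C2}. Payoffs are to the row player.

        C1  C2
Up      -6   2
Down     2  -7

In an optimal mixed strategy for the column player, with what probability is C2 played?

8/17

Row minima: Up → -6, Down → -7; maximin = -6.
Column maxima: C1 → 2, C2 → 2; minimax = 2.
-6 ≠ 2, so there is no saddle point; optimal play is mixed.
Let the row player play Up with probability p. Expected payoff against C1: (-6)p + 2(1−p) = −8p + 2; against C2: 2p + (-7)(1−p) = 9p − 7.
Setting these equal: −8p + 2 = 9p − 7 ⇒ −17p = -9 ⇒ p = 9/17, and the value is (-8)·(9/17) + 2 = -38/17.
For the column player: with q = P(C1), equating Up's and Down's payoffs gives −8q + 2 = 9q − 7 ⇒ q = 9/17.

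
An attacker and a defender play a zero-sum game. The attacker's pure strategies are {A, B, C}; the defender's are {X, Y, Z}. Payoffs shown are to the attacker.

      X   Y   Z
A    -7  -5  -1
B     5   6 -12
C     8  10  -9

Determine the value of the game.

-71/23

Row minima: A → -7, B → -12, C → -9; maximin = -7.
Column maxima: X → 8, Y → 10, Z → -1; minimax = -1.
-7 ≠ -1, so there is no saddle point; optimal play is mixed.
B is strictly dominated by C, so the attacker never plays it.
Y is strictly dominated by X (it gives the attacker strictly more in every row), so the defender never plays it.
On the remaining 2×2 (A, C vs X, Z):
Let the attacker play A with probability p. Expected payoff against X: (-7)p + 8(1−p) = −15p + 8; against Z: (-1)p + (-9)(1−p) = 8p − 9.
Setting these equal: −15p + 8 = 8p − 9 ⇒ −23p = -17 ⇒ p = 17/23, and the value is (-15)·(17/23) + 8 = -71/23.
For the defender: with q = P(X), equating A's and C's payoffs gives −6q − 1 = 17q − 9 ⇒ q = 8/23.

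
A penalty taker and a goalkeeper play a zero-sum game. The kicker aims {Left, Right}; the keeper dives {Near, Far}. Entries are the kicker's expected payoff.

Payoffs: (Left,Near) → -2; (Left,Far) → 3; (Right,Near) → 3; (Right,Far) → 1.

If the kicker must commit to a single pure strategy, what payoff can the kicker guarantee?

1

Row minima: Left → -2, Right → 1.
The best of these is 1.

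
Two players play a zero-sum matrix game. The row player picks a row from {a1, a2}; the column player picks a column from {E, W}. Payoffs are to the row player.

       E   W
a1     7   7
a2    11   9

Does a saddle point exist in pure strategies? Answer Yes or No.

Yes

Row minima: a1 → 7, a2 → 9; maximin = 9.
Column maxima: E → 11, W → 9; minimax = 9.
maximin = minimax = 9, so a saddle point exists.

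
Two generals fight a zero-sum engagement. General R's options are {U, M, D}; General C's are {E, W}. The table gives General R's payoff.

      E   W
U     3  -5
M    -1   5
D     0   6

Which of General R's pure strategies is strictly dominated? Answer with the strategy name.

M

D gives a strictly higher payoff than M against every column: 0 > -1, 6 > 5.
So M is strictly dominated and General R never plays it.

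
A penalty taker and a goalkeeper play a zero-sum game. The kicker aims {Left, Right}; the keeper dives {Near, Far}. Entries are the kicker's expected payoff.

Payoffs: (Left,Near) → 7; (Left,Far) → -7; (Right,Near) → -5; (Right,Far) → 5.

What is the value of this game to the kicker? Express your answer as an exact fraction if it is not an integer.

0

Row minima: Left → -7, Right → -5; maximin = -5.
Column maxima: Near → 7, Far → 5; minimax = 5.
-5 ≠ 5, so there is no saddle point; optimal play is mixed.
Let the kicker play Left with probability p. Expected payoff against Near: 7p + (-5)(1−p) = 12p − 5; against Far: (-7)p + 5(1−p) = −12p + 5.
Setting these equal: 12p − 5 = −12p + 5 ⇒ 24p = 10 ⇒ p = 5/12, and the value is (12)·(5/12) − 5 = 0.
For the keeper: with q = P(Near), equating Left's and Right's payoffs gives 14q − 7 = −10q + 5 ⇒ q = 1/2.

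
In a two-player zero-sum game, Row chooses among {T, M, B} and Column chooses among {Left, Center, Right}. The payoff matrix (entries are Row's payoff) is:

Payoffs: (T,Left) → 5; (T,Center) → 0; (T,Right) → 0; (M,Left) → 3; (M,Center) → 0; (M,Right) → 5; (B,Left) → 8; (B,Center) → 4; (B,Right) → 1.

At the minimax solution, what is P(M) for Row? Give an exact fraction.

3/8

Row minima: T → 0, M → 0, B → 1; maximin = 1.
Column maxima: Left → 8, Center → 4, Right → 5; minimax = 4.
1 ≠ 4, so there is no saddle point; optimal play is mixed.
T is strictly dominated by B, so Row never plays it.
Left is strictly dominated by Center (it gives Row strictly more in every row), so Column never plays it.
On the remaining 2×2 (M, B vs Center, Right):
Let Row play M with probability p. Expected payoff against Center: 0p + 4(1−p) = −4p + 4; against Right: 5p + 1(1−p) = 4p + 1.
Setting these equal: −4p + 4 = 4p + 1 ⇒ −8p = -3 ⇒ p = 3/8, and the value is (-4)·(3/8) + 4 = 5/2.
For Column: with q = P(Center), equating M's and B's payoffs gives −5q + 5 = 3q + 1 ⇒ q = 1/2.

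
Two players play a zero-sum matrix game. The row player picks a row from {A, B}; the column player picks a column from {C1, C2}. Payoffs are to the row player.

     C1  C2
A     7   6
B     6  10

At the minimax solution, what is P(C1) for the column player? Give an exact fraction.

4/5

Row minima: A → 6, B → 6; maximin = 6.
Column maxima: C1 → 7, C2 → 10; minimax = 7.
6 ≠ 7, so there is no saddle point; optimal play is mixed.
Let the row player play A with probability p. Expected payoff against C1: 7p + 6(1−p) = p + 6; against C2: 6p + 10(1−p) = −4p + 10.
Setting these equal: p + 6 = −4p + 10 ⇒ 5p = 4 ⇒ p = 4/5, and the value is (1)·(4/5) + 6 = 34/5.
For the column player: with q = P(C1), equating A's and B's payoffs gives q + 6 = −4q + 10 ⇒ q = 4/5.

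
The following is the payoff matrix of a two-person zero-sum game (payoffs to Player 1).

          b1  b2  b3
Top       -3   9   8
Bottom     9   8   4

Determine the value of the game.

21/4

Row minima: Top → -3, Bottom → 4; maximin = 4.
Column maxima: b1 → 9, b2 → 9, b3 → 8; minimax = 8.
4 ≠ 8, so there is no saddle point; optimal play is mixed.
b2 is strictly dominated by b3 (it gives Player 1 strictly more in every row), so Player 2 never plays it.
On the remaining 2×2 (Top, Bottom vs b1, b3):
Let Player 1 play Top with probability p. Expected payoff against b1: (-3)p + 9(1−p) = −12p + 9; against b3: 8p + 4(1−p) = 4p + 4.
Setting these equal: −12p + 9 = 4p + 4 ⇒ −16p = -5 ⇒ p = 5/16, and the value is (-12)·(5/16) + 9 = 21/4.
For Player 2: with q = P(b1), equating Top's and Bottom's payoffs gives −11q + 8 = 5q + 4 ⇒ q = 1/4.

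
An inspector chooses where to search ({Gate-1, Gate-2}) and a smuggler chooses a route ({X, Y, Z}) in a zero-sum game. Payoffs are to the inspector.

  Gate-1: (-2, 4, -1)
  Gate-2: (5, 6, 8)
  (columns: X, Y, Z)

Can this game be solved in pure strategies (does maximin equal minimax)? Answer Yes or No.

Yes

Row minima: Gate-1 → -2, Gate-2 → 5; maximin = 5.
Column maxima: X → 5, Y → 6, Z → 8; minimax = 5.
maximin = minimax = 5, so a saddle point exists.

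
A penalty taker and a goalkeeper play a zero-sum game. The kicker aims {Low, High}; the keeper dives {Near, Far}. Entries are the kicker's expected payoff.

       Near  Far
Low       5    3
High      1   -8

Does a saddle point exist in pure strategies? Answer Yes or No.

Row minima: Low → 3, High → -8; maximin = 3.
Column maxima: Near → 5, Far → 3; minimax = 3.
maximin = minimax = 3, so a saddle point exists.

Yes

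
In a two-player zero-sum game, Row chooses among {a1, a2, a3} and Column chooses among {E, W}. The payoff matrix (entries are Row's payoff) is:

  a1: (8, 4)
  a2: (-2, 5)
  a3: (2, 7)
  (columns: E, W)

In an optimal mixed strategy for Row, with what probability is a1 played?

Row minima: a1 → 4, a2 → -2, a3 → 2; maximin = 4.
Column maxima: E → 8, W → 7; minimax = 7.
4 ≠ 7, so there is no saddle point; optimal play is mixed.
a2 is strictly dominated by a3, so Row never plays it.
On the remaining 2×2 (a1, a3 vs E, W):
Let Row play a1 with probability p. Expected payoff against E: 8p + 2(1−p) = 6p + 2; against W: 4p + 7(1−p) = −3p + 7.
Setting these equal: 6p + 2 = −3p + 7 ⇒ 9p = 5 ⇒ p = 5/9, and the value is (6)·(5/9) + 2 = 16/3.
For Column: with q = P(E), equating a1's and a3's payoffs gives 4q + 4 = −5q + 7 ⇒ q = 1/3.

5/9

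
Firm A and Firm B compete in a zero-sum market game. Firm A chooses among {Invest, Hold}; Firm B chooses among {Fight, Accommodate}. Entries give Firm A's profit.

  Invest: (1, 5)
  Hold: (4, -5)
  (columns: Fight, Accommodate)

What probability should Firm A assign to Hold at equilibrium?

Row minima: Invest → 1, Hold → -5; maximin = 1.
Column maxima: Fight → 4, Accommodate → 5; minimax = 4.
1 ≠ 4, so there is no saddle point; optimal play is mixed.
Let Firm A play Invest with probability p. Expected payoff against Fight: 1p + 4(1−p) = −3p + 4; against Accommodate: 5p + (-5)(1−p) = 10p − 5.
Setting these equal: −3p + 4 = 10p − 5 ⇒ −13p = -9 ⇒ p = 9/13, and the value is (-3)·(9/13) + 4 = 25/13.
For Firm B: with q = P(Fight), equating Invest's and Hold's payoffs gives −4q + 5 = 9q − 5 ⇒ q = 10/13.

4/13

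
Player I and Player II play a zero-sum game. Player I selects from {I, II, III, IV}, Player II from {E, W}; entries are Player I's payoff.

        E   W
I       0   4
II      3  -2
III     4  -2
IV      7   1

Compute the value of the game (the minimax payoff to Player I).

14/5

Row minima: I → 0, II → -2, III → -2, IV → 1; maximin = 1.
Column maxima: E → 7, W → 4; minimax = 4.
1 ≠ 4, so there is no saddle point; optimal play is mixed.
II is strictly dominated by IV, so Player I never plays it.
III is strictly dominated by IV, so Player I never plays it.
On the remaining 2×2 (I, IV vs E, W):
Let Player I play I with probability p. Expected payoff against E: 0p + 7(1−p) = −7p + 7; against W: 4p + 1(1−p) = 3p + 1.
Setting these equal: −7p + 7 = 3p + 1 ⇒ −10p = -6 ⇒ p = 3/5, and the value is (-7)·(3/5) + 7 = 14/5.
For Player II: with q = P(E), equating I's and IV's payoffs gives −4q + 4 = 6q + 1 ⇒ q = 3/10.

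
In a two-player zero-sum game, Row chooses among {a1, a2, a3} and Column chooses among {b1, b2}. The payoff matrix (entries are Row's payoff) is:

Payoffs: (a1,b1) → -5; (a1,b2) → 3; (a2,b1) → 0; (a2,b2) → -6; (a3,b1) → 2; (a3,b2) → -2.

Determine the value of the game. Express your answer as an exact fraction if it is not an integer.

Row minima: a1 → -5, a2 → -6, a3 → -2; maximin = -2.
Column maxima: b1 → 2, b2 → 3; minimax = 2.
-2 ≠ 2, so there is no saddle point; optimal play is mixed.
a2 is strictly dominated by a3, so Row never plays it.
On the remaining 2×2 (a1, a3 vs b1, b2):
Let Row play a1 with probability p. Expected payoff against b1: (-5)p + 2(1−p) = −7p + 2; against b2: 3p + (-2)(1−p) = 5p − 2.
Setting these equal: −7p + 2 = 5p − 2 ⇒ −12p = -4 ⇒ p = 1/3, and the value is (-7)·(1/3) + 2 = -1/3.
For Column: with q = P(b1), equating a1's and a3's payoffs gives −8q + 3 = 4q − 2 ⇒ q = 5/12.

-1/3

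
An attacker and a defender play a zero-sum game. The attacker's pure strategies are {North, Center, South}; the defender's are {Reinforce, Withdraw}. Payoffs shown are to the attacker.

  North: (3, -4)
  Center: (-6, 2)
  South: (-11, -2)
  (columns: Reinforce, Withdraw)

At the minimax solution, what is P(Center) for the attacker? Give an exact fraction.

7/15

Row minima: North → -4, Center → -6, South → -11; maximin = -4.
Column maxima: Reinforce → 3, Withdraw → 2; minimax = 2.
-4 ≠ 2, so there is no saddle point; optimal play is mixed.
South is strictly dominated by Center, so the attacker never plays it.
On the remaining 2×2 (North, Center vs Reinforce, Withdraw):
Let the attacker play North with probability p. Expected payoff against Reinforce: 3p + (-6)(1−p) = 9p − 6; against Withdraw: (-4)p + 2(1−p) = −6p + 2.
Setting these equal: 9p − 6 = −6p + 2 ⇒ 15p = 8 ⇒ p = 8/15, and the value is (9)·(8/15) − 6 = -6/5.
For the defender: with q = P(Reinforce), equating North's and Center's payoffs gives 7q − 4 = −8q + 2 ⇒ q = 2/5.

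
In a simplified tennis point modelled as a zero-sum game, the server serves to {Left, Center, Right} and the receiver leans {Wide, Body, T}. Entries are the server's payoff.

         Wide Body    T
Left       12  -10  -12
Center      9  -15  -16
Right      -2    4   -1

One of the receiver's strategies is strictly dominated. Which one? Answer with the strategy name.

Body

T holds the server's payoff strictly below Body in every row: -12 < -10, -16 < -15, -1 < 4.
So Body is strictly dominated for the receiver.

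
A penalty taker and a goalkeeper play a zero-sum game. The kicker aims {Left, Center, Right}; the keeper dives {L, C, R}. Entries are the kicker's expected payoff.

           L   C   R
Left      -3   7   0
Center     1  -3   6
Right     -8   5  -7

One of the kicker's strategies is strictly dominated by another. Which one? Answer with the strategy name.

Left gives a strictly higher payoff than Right against every column: -3 > -8, 7 > 5, 0 > -7.
So Right is strictly dominated and the kicker never plays it.

Right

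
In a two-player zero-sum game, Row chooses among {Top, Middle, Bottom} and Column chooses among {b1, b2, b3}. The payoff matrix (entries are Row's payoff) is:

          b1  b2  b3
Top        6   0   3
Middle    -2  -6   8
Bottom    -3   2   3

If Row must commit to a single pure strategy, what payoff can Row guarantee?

0

Row minima: Top → 0, Middle → -6, Bottom → -3.
The best of these is 0.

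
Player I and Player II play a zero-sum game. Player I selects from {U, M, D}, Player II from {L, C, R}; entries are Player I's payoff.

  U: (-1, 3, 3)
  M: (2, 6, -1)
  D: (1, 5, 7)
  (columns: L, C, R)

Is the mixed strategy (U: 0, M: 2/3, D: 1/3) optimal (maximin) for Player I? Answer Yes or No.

Against L this mix gives (2/3)·2 + (1/3)·1 = 5/3.
Against C this mix gives (2/3)·6 + (1/3)·5 = 17/3.
Against R this mix gives (2/3)·(-1) + (1/3)·7 = 5/3.
All of Player II's active replies (L, R) yield 5/3, and no column does worse for Player I. The mix makes Player II indifferent and guarantees 5/3, so it is optimal.

Yes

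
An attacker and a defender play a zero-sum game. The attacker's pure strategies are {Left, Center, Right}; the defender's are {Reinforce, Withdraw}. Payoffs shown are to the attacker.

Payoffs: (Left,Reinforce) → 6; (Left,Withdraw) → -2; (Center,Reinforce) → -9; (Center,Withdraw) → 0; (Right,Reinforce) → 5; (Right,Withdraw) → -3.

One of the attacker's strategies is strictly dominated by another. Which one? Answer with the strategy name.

Left gives a strictly higher payoff than Right against every column: 6 > 5, -2 > -3.
So Right is strictly dominated and the attacker never plays it.

Right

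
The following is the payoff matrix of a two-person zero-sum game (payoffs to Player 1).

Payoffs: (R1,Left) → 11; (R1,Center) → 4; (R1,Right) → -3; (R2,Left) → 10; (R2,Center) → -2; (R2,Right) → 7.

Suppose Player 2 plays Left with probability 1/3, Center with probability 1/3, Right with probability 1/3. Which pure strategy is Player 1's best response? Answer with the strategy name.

Expected payoff of R1: (1/3)·11 + (1/3)·4 + (1/3)·(-3) = 4.
Expected payoff of R2: (1/3)·10 + (1/3)·(-2) + (1/3)·7 = 5.
The largest is 5, so Player 1's best response is R2.

R2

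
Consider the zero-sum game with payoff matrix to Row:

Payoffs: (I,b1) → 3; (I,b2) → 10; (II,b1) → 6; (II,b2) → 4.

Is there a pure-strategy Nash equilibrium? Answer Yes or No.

No

Row minima: I → 3, II → 4; maximin = 4.
Column maxima: b1 → 6, b2 → 10; minimax = 6.
4 ≠ 6, so no pure-strategy equilibrium exists.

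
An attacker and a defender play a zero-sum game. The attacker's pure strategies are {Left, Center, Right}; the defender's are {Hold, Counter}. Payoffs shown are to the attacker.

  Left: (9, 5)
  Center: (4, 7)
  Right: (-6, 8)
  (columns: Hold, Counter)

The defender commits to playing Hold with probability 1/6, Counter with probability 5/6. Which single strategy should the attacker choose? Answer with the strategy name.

Center

Expected payoff of Left: (1/6)·9 + (5/6)·5 = 17/3.
Expected payoff of Center: (1/6)·4 + (5/6)·7 = 13/2.
Expected payoff of Right: (1/6)·(-6) + (5/6)·8 = 17/3.
The largest is 13/2, so the attacker's best response is Center.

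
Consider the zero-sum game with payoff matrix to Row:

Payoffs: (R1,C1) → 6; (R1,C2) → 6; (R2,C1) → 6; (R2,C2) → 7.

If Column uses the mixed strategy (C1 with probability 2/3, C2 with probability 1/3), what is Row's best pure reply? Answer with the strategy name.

Expected payoff of R1: (2/3)·6 + (1/3)·6 = 6.
Expected payoff of R2: (2/3)·6 + (1/3)·7 = 19/3.
The largest is 19/3, so Row's best response is R2.

R2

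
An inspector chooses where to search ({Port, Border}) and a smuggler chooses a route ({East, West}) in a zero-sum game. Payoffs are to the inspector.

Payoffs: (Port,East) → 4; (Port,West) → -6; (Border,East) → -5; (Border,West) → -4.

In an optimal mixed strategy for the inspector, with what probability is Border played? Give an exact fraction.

10/11

Row minima: Port → -6, Border → -5; maximin = -5.
Column maxima: East → 4, West → -4; minimax = -4.
-5 ≠ -4, so there is no saddle point; optimal play is mixed.
Let the inspector play Port with probability p. Expected payoff against East: 4p + (-5)(1−p) = 9p − 5; against West: (-6)p + (-4)(1−p) = −2p − 4.
Setting these equal: 9p − 5 = −2p − 4 ⇒ 11p = 1 ⇒ p = 1/11, and the value is (9)·(1/11) − 5 = -46/11.
For the smuggler: with q = P(East), equating Port's and Border's payoffs gives 10q − 6 = −q − 4 ⇒ q = 2/11.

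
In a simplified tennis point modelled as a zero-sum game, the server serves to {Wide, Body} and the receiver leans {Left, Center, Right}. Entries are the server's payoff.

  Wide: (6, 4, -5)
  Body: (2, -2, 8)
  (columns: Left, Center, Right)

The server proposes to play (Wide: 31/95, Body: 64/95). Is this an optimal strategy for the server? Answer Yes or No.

Against Left this mix gives (31/95)·6 + (64/95)·2 = 314/95.
Against Center this mix gives (31/95)·4 + (64/95)·(-2) = -4/95.
Against Right this mix gives (31/95)·(-5) + (64/95)·8 = 357/95.
The receiver will play Center, holding the server to -4/95. Shifting weight toward the row that does better against Center would raise this floor (the equalizing mix achieves 22/19 against both Center and Right), so the proposed strategy is not optimal.

No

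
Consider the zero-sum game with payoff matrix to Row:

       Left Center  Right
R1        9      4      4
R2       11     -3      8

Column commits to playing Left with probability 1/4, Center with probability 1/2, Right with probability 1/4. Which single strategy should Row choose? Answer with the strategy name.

R1

Expected payoff of R1: (1/4)·9 + (1/2)·4 + (1/4)·4 = 21/4.
Expected payoff of R2: (1/4)·11 + (1/2)·(-3) + (1/4)·8 = 13/4.
The largest is 21/4, so Row's best response is R1.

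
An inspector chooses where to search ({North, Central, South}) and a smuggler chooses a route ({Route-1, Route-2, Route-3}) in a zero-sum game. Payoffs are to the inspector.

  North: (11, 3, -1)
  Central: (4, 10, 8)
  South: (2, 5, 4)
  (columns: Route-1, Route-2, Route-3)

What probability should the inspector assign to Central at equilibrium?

3/4

Row minima: North → -1, Central → 4, South → 2; maximin = 4.
Column maxima: Route-1 → 11, Route-2 → 10, Route-3 → 8; minimax = 8.
4 ≠ 8, so there is no saddle point; optimal play is mixed.
South is strictly dominated by Central, so the inspector never plays it.
Route-2 is strictly dominated by Route-3 (it gives the inspector strictly more in every row), so the smuggler never plays it.
On the remaining 2×2 (North, Central vs Route-1, Route-3):
Let the inspector play North with probability p. Expected payoff against Route-1: 11p + 4(1−p) = 7p + 4; against Route-3: (-1)p + 8(1−p) = −9p + 8.
Setting these equal: 7p + 4 = −9p + 8 ⇒ 16p = 4 ⇒ p = 1/4, and the value is (7)·(1/4) + 4 = 23/4.
For the smuggler: with q = P(Route-1), equating North's and Central's payoffs gives 12q − 1 = −4q + 8 ⇒ q = 9/16.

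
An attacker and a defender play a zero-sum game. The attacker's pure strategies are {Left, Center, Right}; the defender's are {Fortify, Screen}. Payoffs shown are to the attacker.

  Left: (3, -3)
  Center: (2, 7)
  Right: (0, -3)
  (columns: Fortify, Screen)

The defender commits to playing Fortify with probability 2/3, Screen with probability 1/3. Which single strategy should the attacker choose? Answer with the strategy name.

Center

Expected payoff of Left: (2/3)·3 + (1/3)·(-3) = 1.
Expected payoff of Center: (2/3)·2 + (1/3)·7 = 11/3.
Expected payoff of Right: (2/3)·0 + (1/3)·(-3) = -1.
The largest is 11/3, so the attacker's best response is Center.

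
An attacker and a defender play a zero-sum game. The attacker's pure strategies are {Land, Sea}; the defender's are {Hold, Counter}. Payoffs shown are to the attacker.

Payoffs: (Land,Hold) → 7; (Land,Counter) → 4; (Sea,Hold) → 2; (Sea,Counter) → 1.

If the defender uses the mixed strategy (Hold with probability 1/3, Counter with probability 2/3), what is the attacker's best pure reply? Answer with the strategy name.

Land

Expected payoff of Land: (1/3)·7 + (2/3)·4 = 5.
Expected payoff of Sea: (1/3)·2 + (2/3)·1 = 4/3.
The largest is 5, so the attacker's best response is Land.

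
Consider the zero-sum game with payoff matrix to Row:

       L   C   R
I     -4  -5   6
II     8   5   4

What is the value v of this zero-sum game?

25/6

Row minima: I → -5, II → 4; maximin = 4.
Column maxima: L → 8, C → 5, R → 6; minimax = 5.
4 ≠ 5, so there is no saddle point; optimal play is mixed.
L is strictly dominated by C (it gives Row strictly more in every row), so Column never plays it.
On the remaining 2×2 (I, II vs C, R):
Let Row play I with probability p. Expected payoff against C: (-5)p + 5(1−p) = −10p + 5; against R: 6p + 4(1−p) = 2p + 4.
Setting these equal: −10p + 5 = 2p + 4 ⇒ −12p = -1 ⇒ p = 1/12, and the value is (-10)·(1/12) + 5 = 25/6.
For Column: with q = P(C), equating I's and II's payoffs gives −11q + 6 = q + 4 ⇒ q = 1/6.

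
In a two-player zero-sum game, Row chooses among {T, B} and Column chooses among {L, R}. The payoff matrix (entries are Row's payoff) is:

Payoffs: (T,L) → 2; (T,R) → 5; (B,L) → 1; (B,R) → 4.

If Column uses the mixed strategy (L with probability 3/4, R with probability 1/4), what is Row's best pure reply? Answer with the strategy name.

T

Expected payoff of T: (3/4)·2 + (1/4)·5 = 11/4.
Expected payoff of B: (3/4)·1 + (1/4)·4 = 7/4.
The largest is 11/4, so Row's best response is T.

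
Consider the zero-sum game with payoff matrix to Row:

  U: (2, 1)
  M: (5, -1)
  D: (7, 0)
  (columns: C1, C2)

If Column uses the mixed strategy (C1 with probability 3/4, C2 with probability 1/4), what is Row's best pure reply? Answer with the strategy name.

Expected payoff of U: (3/4)·2 + (1/4)·1 = 7/4.
Expected payoff of M: (3/4)·5 + (1/4)·(-1) = 7/2.
Expected payoff of D: (3/4)·7 + (1/4)·0 = 21/4.
The largest is 21/4, so Row's best response is D.

D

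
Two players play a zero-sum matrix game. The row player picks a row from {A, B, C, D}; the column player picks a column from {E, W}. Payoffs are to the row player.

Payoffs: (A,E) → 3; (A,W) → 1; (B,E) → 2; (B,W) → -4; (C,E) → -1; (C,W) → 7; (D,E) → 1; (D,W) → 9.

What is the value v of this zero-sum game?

Row minima: A → 1, B → -4, C → -1, D → 1; maximin = 1.
Column maxima: E → 3, W → 9; minimax = 3.
1 ≠ 3, so there is no saddle point; optimal play is mixed.
B is strictly dominated by A, so the row player never plays it.
C is strictly dominated by D, so the row player never plays it.
On the remaining 2×2 (A, D vs E, W):
Let the row player play A with probability p. Expected payoff against E: 3p + 1(1−p) = 2p + 1; against W: 1p + 9(1−p) = −8p + 9.
Setting these equal: 2p + 1 = −8p + 9 ⇒ 10p = 8 ⇒ p = 4/5, and the value is (2)·(4/5) + 1 = 13/5.
For the column player: with q = P(E), equating A's and D's payoffs gives 2q + 1 = −8q + 9 ⇒ q = 4/5.

13/5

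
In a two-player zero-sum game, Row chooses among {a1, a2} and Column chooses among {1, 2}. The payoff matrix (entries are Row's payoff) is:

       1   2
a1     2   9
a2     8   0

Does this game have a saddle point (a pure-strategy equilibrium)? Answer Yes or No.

No

Row minima: a1 → 2, a2 → 0; maximin = 2.
Column maxima: 1 → 8, 2 → 9; minimax = 8.
2 ≠ 8, so no pure-strategy equilibrium exists.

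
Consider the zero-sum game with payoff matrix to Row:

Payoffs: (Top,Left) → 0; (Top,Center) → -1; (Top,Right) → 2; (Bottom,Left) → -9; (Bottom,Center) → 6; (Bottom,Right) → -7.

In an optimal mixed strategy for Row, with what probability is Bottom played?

1/16

Row minima: Top → -1, Bottom → -9; maximin = -1.
Column maxima: Left → 0, Center → 6, Right → 2; minimax = 0.
-1 ≠ 0, so there is no saddle point; optimal play is mixed.
Right is strictly dominated by Left (it gives Row strictly more in every row), so Column never plays it.
On the remaining 2×2 (Top, Bottom vs Left, Center):
Let Row play Top with probability p. Expected payoff against Left: 0p + (-9)(1−p) = 9p − 9; against Center: (-1)p + 6(1−p) = −7p + 6.
Setting these equal: 9p − 9 = −7p + 6 ⇒ 16p = 15 ⇒ p = 15/16, and the value is (9)·(15/16) − 9 = -9/16.
For Column: with q = P(Left), equating Top's and Bottom's payoffs gives q − 1 = −15q + 6 ⇒ q = 7/16.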